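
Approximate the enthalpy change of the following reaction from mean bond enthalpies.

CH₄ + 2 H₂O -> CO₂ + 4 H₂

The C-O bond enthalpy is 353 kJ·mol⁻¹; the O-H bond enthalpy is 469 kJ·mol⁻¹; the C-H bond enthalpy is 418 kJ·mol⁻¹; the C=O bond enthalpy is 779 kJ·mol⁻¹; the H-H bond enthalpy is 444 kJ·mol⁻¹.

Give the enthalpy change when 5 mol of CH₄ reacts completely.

ΔH = +1070 kJ

Bonds broken (reactants):
  C-H: 4 × 418 = 1672
  O-H: 4 × 469 = 1876
  Σ(broken) = 3548 kJ
Bonds formed (products):
  C=O: 2 × 779 = 1558
  H-H: 4 × 444 = 1776
  Σ(formed) = 3334 kJ
ΔH = Σ(broken) − Σ(formed) = 3548 − 3334 = +214 kJ
For 5× the reaction as written: 5 × (+214) = +1070 kJ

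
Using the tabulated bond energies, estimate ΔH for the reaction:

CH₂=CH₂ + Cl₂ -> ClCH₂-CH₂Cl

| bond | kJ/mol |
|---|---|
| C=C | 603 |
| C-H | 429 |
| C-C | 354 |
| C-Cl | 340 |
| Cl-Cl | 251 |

Bonds broken (reactants):
  C-H: 4 × 429 = 1716
  C=C: 1 × 603 = 603
  Cl-Cl: 1 × 251 = 251
  Σ(broken) = 2570 kJ
Bonds formed (products):
  C-C: 1 × 354 = 354
  C-Cl: 2 × 340 = 680
  C-H: 4 × 429 = 1716
  Σ(formed) = 2750 kJ
ΔH = Σ(broken) − Σ(formed) = 2570 − 2750 = −180 kJ

ΔH ≈ −180 kJ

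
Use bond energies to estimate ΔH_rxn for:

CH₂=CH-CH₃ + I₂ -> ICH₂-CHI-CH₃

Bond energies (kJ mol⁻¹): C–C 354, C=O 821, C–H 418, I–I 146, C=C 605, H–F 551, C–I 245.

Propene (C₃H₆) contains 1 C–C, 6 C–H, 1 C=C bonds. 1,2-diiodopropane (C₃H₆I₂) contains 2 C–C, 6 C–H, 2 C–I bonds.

ΔH ≈ −93 kJ

Bonds broken (reactants):
  C–C: 1 × 354 = 354
  C–H: 6 × 418 = 2508
  C=C: 1 × 605 = 605
  I–I: 1 × 146 = 146
  Σ(broken) = 3613 kJ
Bonds formed (products):
  C–C: 2 × 354 = 708
  C–H: 6 × 418 = 2508
  C–I: 2 × 245 = 490
  Σ(formed) = 3706 kJ
ΔH = Σ(broken) − Σ(formed) = 3613 − 3706 = −93 kJ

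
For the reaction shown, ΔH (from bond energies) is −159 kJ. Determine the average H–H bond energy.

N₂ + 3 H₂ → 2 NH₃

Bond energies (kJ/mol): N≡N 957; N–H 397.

Let D be the H–H bond energy.
Σ(broken) = 3×D + 1×957 = 957 + 3D
Σ(formed) = 6×397 = 2382
ΔH = Σ(broken) − Σ(formed) = (957 + 3D) − (2382) = −1425 + 3D
Setting this equal to −159 kJ gives 3D = 1266, so D = 422 kJ/mol.

D(H–H) ≈ 422 kJ/mol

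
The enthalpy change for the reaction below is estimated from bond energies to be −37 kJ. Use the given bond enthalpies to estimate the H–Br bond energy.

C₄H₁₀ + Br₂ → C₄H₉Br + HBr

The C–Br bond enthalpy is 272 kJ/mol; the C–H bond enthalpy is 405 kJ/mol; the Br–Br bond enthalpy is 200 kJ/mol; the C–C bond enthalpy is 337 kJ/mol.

Let D be the H–Br bond energy.
Σ(broken) = 1×200 + 3×337 + 10×405 = 5261
Σ(formed) = 1×272 + 3×337 + 9×405 + 1×D = 4928 + D
ΔH = Σ(broken) − Σ(formed) = (5261) − (4928 + D) = +333 − D
Setting this equal to −37 kJ gives D = 370 kJ/mol.

D(H–Br) ≈ 370 kJ/mol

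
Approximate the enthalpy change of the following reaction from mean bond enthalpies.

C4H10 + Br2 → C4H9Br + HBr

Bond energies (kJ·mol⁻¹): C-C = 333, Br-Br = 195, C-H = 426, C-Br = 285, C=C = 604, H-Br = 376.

Bonds broken (reactants):
  Br-Br: 1 × 195 = 195
  C-C: 3 × 333 = 999
  C-H: 10 × 426 = 4260
  Σ(broken) = 5454 kJ
Bonds formed (products):
  C-Br: 1 × 285 = 285
  C-C: 3 × 333 = 999
  C-H: 9 × 426 = 3834
  H-Br: 1 × 376 = 376
  Σ(formed) = 5494 kJ
ΔH = Σ(broken) − Σ(formed) = 5454 − 5494 = −40 kJ

ΔH ≈ −40 kJ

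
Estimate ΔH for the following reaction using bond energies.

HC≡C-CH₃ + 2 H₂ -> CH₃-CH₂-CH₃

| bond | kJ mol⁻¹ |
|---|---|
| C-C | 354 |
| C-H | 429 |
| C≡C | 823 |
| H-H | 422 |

ΔH ≈ −403 kJ

Bonds broken (reactants):
  C≡C: 1 × 823 = 823
  C-C: 1 × 354 = 354
  C-H: 4 × 429 = 1716
  H-H: 2 × 422 = 844
  Σ(broken) = 3737 kJ
Bonds formed (products):
  C-C: 2 × 354 = 708
  C-H: 8 × 429 = 3432
  Σ(formed) = 4140 kJ
ΔH = Σ(broken) − Σ(formed) = 3737 − 4140 = −403 kJ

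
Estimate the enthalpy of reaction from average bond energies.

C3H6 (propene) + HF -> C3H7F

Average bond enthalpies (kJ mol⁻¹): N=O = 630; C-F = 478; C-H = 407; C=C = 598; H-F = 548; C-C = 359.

Bonds broken (reactants):
  C-C: 1 × 359 = 359
  C-H: 6 × 407 = 2442
  C=C: 1 × 598 = 598
  H-F: 1 × 548 = 548
  Σ(broken) = 3947 kJ
Bonds formed (products):
  C-C: 2 × 359 = 718
  C-F: 1 × 478 = 478
  C-H: 7 × 407 = 2849
  Σ(formed) = 4045 kJ
ΔH = Σ(broken) − Σ(formed) = 3947 − 4045 = −98 kJ

ΔH ≈ −98 kJ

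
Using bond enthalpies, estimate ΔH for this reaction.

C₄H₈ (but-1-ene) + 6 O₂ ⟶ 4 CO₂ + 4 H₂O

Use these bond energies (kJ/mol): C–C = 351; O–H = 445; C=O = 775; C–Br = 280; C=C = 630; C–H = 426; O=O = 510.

ΔH ≈ −1960 kJ

Bonds broken (reactants):
  C–C: 2 × 351 = 702
  C–H: 8 × 426 = 3408
  C=C: 1 × 630 = 630
  O=O: 6 × 510 = 3060
  Σ(broken) = 7800 kJ
Bonds formed (products):
  C=O: 8 × 775 = 6200
  O–H: 8 × 445 = 3560
  Σ(formed) = 9760 kJ
ΔH = Σ(broken) − Σ(formed) = 7800 − 9760 = −1960 kJ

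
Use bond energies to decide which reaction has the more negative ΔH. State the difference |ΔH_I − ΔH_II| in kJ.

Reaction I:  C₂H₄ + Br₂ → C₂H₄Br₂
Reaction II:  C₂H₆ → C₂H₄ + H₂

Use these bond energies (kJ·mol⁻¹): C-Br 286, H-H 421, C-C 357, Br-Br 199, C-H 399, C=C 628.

Reaction I, by 208 kJ

Reaction I:
  Bonds broken (reactants):
    Br-Br: 1 × 199 = 199
    C-H: 4 × 399 = 1596
    C=C: 1 × 628 = 628
    Σ(broken) = 2423 kJ
  Bonds formed (products):
    C-Br: 2 × 286 = 572
    C-C: 1 × 357 = 357
    C-H: 4 × 399 = 1596
    Σ(formed) = 2525 kJ
  ΔH_I = 2423 − 2525 = −102 kJ
Reaction II:
  Bonds broken (reactants):
    C-C: 1 × 357 = 357
    C-H: 6 × 399 = 2394
    Σ(broken) = 2751 kJ
  Bonds formed (products):
    C-H: 4 × 399 = 1596
    C=C: 1 × 628 = 628
    H-H: 1 × 421 = 421
    Σ(formed) = 2645 kJ
  ΔH_II = 2751 − 2645 = +106 kJ
ΔH_I − ΔH_II = −208 kJ, so reaction I has the more negative ΔH; |ΔH_I − ΔH_II| = 208 kJ.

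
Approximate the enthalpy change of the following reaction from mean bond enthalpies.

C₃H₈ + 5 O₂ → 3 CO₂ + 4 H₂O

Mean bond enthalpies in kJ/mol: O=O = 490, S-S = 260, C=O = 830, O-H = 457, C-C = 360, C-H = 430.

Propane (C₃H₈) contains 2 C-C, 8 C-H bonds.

Bonds broken (reactants):
  C-C: 2 × 360 = 720
  C-H: 8 × 430 = 3440
  O=O: 5 × 490 = 2450
  Σ(broken) = 6610 kJ
Bonds formed (products):
  C=O: 6 × 830 = 4980
  O-H: 8 × 457 = 3656
  Σ(formed) = 8636 kJ
ΔH = Σ(broken) − Σ(formed) = 6610 − 8636 = −2026 kJ

ΔH ≈ −2026 kJ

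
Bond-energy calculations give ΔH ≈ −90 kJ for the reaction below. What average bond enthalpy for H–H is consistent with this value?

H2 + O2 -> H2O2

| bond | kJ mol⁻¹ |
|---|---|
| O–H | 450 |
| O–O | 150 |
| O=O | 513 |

Let D be the H–H bond energy.
Σ(broken) = 1×D + 1×513 = 513 + D
Σ(formed) = 2×450 + 1×150 = 1050
ΔH = Σ(broken) − Σ(formed) = (513 + D) − (1050) = −537 + D
Setting this equal to −90 kJ gives D = 447 kJ/mol.

D(H–H) ≈ 447 kJ/mol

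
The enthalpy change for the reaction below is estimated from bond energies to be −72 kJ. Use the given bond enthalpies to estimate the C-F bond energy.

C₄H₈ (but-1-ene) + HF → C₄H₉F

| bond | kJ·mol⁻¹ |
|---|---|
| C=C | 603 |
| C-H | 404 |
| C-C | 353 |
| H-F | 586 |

Let D be the C-F bond energy.
Σ(broken) = 2×353 + 8×404 + 1×603 + 1×586 = 5127
Σ(formed) = 3×353 + 1×D + 9×404 = 4695 + D
ΔH = Σ(broken) − Σ(formed) = (5127) − (4695 + D) = +432 − D
Setting this equal to −72 kJ gives D = 504 kJ/mol.

D(C-F) ≈ 504 kJ/mol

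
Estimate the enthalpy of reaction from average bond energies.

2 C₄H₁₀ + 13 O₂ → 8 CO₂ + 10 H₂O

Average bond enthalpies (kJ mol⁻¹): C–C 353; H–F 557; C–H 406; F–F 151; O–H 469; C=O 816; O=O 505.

Bonds broken (reactants):
  C–C: 6 × 353 = 2118
  C–H: 20 × 406 = 8120
  O=O: 13 × 505 = 6565
  Σ(broken) = 16803 kJ
Bonds formed (products):
  C=O: 16 × 816 = 13056
  O–H: 20 × 469 = 9380
  Σ(formed) = 22436 kJ
ΔH = Σ(broken) − Σ(formed) = 16803 − 22436 = −5633 kJ

ΔH ≈ −5633 kJ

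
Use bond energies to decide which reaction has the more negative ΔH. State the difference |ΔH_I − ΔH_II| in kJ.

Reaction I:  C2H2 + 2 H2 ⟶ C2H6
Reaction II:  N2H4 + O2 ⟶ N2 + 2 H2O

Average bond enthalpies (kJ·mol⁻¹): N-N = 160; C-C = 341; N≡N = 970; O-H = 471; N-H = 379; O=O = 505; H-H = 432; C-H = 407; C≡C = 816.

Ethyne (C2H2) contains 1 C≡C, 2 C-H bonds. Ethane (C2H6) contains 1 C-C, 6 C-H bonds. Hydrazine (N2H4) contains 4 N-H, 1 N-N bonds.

Reaction I:
  Bonds broken (reactants):
    C≡C: 1 × 816 = 816
    C-H: 2 × 407 = 814
    H-H: 2 × 432 = 864
    Σ(broken) = 2494 kJ
  Bonds formed (products):
    C-C: 1 × 341 = 341
    C-H: 6 × 407 = 2442
    Σ(formed) = 2783 kJ
  ΔH_I = 2494 − 2783 = −289 kJ
Reaction II:
  Bonds broken (reactants):
    N-H: 4 × 379 = 1516
    N-N: 1 × 160 = 160
    O=O: 1 × 505 = 505
    Σ(broken) = 2181 kJ
  Bonds formed (products):
    N≡N: 1 × 970 = 970
    O-H: 4 × 471 = 1884
    Σ(formed) = 2854 kJ
  ΔH_II = 2181 − 2854 = −673 kJ
ΔH_I − ΔH_II = +384 kJ, so reaction II has the more negative ΔH; |ΔH_I − ΔH_II| = 384 kJ.

Reaction II, by 384 kJ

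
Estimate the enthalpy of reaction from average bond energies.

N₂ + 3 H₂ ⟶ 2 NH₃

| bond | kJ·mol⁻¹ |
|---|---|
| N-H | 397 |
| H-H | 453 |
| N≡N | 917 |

ΔH ≈ −106 kJ

Bonds broken (reactants):
  H-H: 3 × 453 = 1359
  N≡N: 1 × 917 = 917
  Σ(broken) = 2276 kJ
Bonds formed (products):
  N-H: 6 × 397 = 2382
  Σ(formed) = 2382 kJ
ΔH = Σ(broken) − Σ(formed) = 2276 − 2382 = −106 kJ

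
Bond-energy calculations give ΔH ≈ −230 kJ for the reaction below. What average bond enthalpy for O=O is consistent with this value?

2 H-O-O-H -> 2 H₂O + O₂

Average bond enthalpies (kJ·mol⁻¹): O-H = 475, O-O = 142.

Let D be the O=O bond energy.
Σ(broken) = 4×475 + 2×142 = 2184
Σ(formed) = 4×475 + 1×D = 1900 + D
ΔH = Σ(broken) − Σ(formed) = (2184) − (1900 + D) = +284 − D
Setting this equal to −230 kJ gives D = 514 kJ/mol.

D(O=O) ≈ 514 kJ/mol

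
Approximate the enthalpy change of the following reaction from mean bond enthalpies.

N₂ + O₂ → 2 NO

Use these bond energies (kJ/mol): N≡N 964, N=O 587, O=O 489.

ΔH ≈ +279 kJ

Bonds broken (reactants):
  N≡N: 1 × 964 = 964
  O=O: 1 × 489 = 489
  Σ(broken) = 1453 kJ
Bonds formed (products):
  N=O: 2 × 587 = 1174
  Σ(formed) = 1174 kJ
ΔH = Σ(broken) − Σ(formed) = 1453 − 1174 = +279 kJ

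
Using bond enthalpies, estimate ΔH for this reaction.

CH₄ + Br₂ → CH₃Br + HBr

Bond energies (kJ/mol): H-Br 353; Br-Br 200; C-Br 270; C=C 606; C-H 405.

ΔH ≈ −18 kJ

Bonds broken (reactants):
  Br-Br: 1 × 200 = 200
  C-H: 4 × 405 = 1620
  Σ(broken) = 1820 kJ
Bonds formed (products):
  C-Br: 1 × 270 = 270
  C-H: 3 × 405 = 1215
  H-Br: 1 × 353 = 353
  Σ(formed) = 1838 kJ
ΔH = Σ(broken) − Σ(formed) = 1820 − 1838 = −18 kJ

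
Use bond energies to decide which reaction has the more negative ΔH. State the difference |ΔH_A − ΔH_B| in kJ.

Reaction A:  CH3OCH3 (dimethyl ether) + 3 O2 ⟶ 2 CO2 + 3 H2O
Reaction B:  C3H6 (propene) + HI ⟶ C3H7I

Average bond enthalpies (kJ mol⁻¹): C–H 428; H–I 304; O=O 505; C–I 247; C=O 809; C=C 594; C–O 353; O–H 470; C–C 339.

Reaction A, by 1151 kJ

Reaction A:
  Bonds broken (reactants):
    C–H: 6 × 428 = 2568
    C–O: 2 × 353 = 706
    O=O: 3 × 505 = 1515
    Σ(broken) = 4789 kJ
  Bonds formed (products):
    C=O: 4 × 809 = 3236
    O–H: 6 × 470 = 2820
    Σ(formed) = 6056 kJ
  ΔH_A = 4789 − 6056 = −1267 kJ
Reaction B:
  Bonds broken (reactants):
    C–C: 1 × 339 = 339
    C–H: 6 × 428 = 2568
    C=C: 1 × 594 = 594
    H–I: 1 × 304 = 304
    Σ(broken) = 3805 kJ
  Bonds formed (products):
    C–C: 2 × 339 = 678
    C–H: 7 × 428 = 2996
    C–I: 1 × 247 = 247
    Σ(formed) = 3921 kJ
  ΔH_B = 3805 − 3921 = −116 kJ
ΔH_A − ΔH_B = −1151 kJ, so reaction A has the more negative ΔH; |ΔH_A − ΔH_B| = 1151 kJ.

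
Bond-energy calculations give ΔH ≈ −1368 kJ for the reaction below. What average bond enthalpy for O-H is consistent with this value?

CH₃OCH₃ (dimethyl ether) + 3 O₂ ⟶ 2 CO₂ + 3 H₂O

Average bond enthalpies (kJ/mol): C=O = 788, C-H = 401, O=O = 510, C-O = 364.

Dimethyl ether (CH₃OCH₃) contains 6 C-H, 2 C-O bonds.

Let D be the O-H bond energy.
Σ(broken) = 6×401 + 2×364 + 3×510 = 4664
Σ(formed) = 4×788 + 6×D = 3152 + 6D
ΔH = Σ(broken) − Σ(formed) = (4664) − (3152 + 6D) = +1512 − 6D
Setting this equal to −1368 kJ gives 6D = 2880, so D = 480 kJ/mol.

D(O-H) ≈ 480 kJ/mol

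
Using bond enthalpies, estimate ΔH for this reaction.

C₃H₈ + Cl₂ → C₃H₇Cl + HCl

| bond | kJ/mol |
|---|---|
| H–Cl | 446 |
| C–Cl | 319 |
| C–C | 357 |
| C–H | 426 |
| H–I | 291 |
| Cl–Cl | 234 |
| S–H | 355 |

ΔH ≈ −105 kJ

Bonds broken (reactants):
  C–C: 2 × 357 = 714
  C–H: 8 × 426 = 3408
  Cl–Cl: 1 × 234 = 234
  Σ(broken) = 4356 kJ
Bonds formed (products):
  C–C: 2 × 357 = 714
  C–Cl: 1 × 319 = 319
  C–H: 7 × 426 = 2982
  H–Cl: 1 × 446 = 446
  Σ(formed) = 4461 kJ
ΔH = Σ(broken) − Σ(formed) = 4356 − 4461 = −105 kJ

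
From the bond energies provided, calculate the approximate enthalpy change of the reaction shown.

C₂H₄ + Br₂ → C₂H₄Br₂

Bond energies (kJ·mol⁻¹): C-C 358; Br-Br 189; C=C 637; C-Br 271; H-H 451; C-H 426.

ΔH ≈ −74 kJ

Bonds broken (reactants):
  Br-Br: 1 × 189 = 189
  C-H: 4 × 426 = 1704
  C=C: 1 × 637 = 637
  Σ(broken) = 2530 kJ
Bonds formed (products):
  C-Br: 2 × 271 = 542
  C-C: 1 × 358 = 358
  C-H: 4 × 426 = 1704
  Σ(formed) = 2604 kJ
ΔH = Σ(broken) − Σ(formed) = 2530 − 2604 = −74 kJ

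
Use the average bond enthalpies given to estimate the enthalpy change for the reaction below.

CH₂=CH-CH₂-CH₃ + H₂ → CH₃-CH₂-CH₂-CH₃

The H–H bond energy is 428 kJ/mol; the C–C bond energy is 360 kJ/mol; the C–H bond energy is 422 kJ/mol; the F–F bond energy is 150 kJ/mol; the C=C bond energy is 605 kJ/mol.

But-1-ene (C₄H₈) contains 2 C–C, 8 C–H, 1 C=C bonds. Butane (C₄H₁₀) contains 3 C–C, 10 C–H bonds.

Bonds broken (reactants):
  C–C: 2 × 360 = 720
  C–H: 8 × 422 = 3376
  C=C: 1 × 605 = 605
  H–H: 1 × 428 = 428
  Σ(broken) = 5129 kJ
Bonds formed (products):
  C–C: 3 × 360 = 1080
  C–H: 10 × 422 = 4220
  Σ(formed) = 5300 kJ
ΔH = Σ(broken) − Σ(formed) = 5129 − 5300 = −171 kJ

ΔH ≈ −171 kJ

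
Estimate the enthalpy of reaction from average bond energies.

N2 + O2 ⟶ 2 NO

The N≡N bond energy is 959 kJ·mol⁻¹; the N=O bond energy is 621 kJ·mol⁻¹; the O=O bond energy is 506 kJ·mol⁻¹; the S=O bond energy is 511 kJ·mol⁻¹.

ΔH ≈ +223 kJ

Bonds broken (reactants):
  N≡N: 1 × 959 = 959
  O=O: 1 × 506 = 506
  Σ(broken) = 1465 kJ
Bonds formed (products):
  N=O: 2 × 621 = 1242
  Σ(formed) = 1242 kJ
ΔH = Σ(broken) − Σ(formed) = 1465 − 1242 = +223 kJ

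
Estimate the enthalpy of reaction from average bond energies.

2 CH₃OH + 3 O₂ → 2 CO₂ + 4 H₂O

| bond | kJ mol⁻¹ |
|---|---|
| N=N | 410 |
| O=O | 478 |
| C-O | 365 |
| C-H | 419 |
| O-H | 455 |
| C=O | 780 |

Bonds broken (reactants):
  C-H: 6 × 419 = 2514
  C-O: 2 × 365 = 730
  O-H: 2 × 455 = 910
  O=O: 3 × 478 = 1434
  Σ(broken) = 5588 kJ
Bonds formed (products):
  C=O: 4 × 780 = 3120
  O-H: 8 × 455 = 3640
  Σ(formed) = 6760 kJ
ΔH = Σ(broken) − Σ(formed) = 5588 − 6760 = −1172 kJ

ΔH ≈ −1172 kJ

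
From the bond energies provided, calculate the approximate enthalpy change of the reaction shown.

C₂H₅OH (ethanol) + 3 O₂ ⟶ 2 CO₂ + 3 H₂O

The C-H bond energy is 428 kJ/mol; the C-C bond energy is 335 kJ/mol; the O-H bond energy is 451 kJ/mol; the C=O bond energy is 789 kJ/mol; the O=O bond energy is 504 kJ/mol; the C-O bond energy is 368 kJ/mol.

ΔH ≈ −1056 kJ

Bonds broken (reactants):
  C-C: 1 × 335 = 335
  C-H: 5 × 428 = 2140
  C-O: 1 × 368 = 368
  O-H: 1 × 451 = 451
  O=O: 3 × 504 = 1512
  Σ(broken) = 4806 kJ
Bonds formed (products):
  C=O: 4 × 789 = 3156
  O-H: 6 × 451 = 2706
  Σ(formed) = 5862 kJ
ΔH = Σ(broken) − Σ(formed) = 4806 − 5862 = −1056 kJ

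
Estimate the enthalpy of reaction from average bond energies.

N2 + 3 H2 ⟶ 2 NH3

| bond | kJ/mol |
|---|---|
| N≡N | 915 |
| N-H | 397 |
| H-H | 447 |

ΔH ≈ −126 kJ

Bonds broken (reactants):
  H-H: 3 × 447 = 1341
  N≡N: 1 × 915 = 915
  Σ(broken) = 2256 kJ
Bonds formed (products):
  N-H: 6 × 397 = 2382
  Σ(formed) = 2382 kJ
ΔH = Σ(broken) − Σ(formed) = 2256 − 2382 = −126 kJ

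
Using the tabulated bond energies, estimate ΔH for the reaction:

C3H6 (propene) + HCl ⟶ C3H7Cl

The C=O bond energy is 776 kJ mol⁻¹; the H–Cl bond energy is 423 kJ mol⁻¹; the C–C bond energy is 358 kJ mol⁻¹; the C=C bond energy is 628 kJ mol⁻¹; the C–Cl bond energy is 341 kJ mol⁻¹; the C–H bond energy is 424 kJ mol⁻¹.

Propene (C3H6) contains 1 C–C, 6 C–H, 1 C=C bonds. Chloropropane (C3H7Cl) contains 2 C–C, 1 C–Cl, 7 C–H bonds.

Bonds broken (reactants):
  C–C: 1 × 358 = 358
  C–H: 6 × 424 = 2544
  C=C: 1 × 628 = 628
  H–Cl: 1 × 423 = 423
  Σ(broken) = 3953 kJ
Bonds formed (products):
  C–C: 2 × 358 = 716
  C–Cl: 1 × 341 = 341
  C–H: 7 × 424 = 2968
  Σ(formed) = 4025 kJ
ΔH = Σ(broken) − Σ(formed) = 3953 − 4025 = −72 kJ

ΔH ≈ −72 kJ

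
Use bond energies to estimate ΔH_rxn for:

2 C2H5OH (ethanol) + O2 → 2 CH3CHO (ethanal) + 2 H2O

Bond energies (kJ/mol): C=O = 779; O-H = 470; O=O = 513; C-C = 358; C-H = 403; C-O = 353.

ΔH ≈ −473 kJ

Bonds broken (reactants):
  C-C: 2 × 358 = 716
  C-H: 10 × 403 = 4030
  C-O: 2 × 353 = 706
  O-H: 2 × 470 = 940
  O=O: 1 × 513 = 513
  Σ(broken) = 6905 kJ
Bonds formed (products):
  C-C: 2 × 358 = 716
  C-H: 8 × 403 = 3224
  C=O: 2 × 779 = 1558
  O-H: 4 × 470 = 1880
  Σ(formed) = 7378 kJ
ΔH = Σ(broken) − Σ(formed) = 6905 − 7378 = −473 kJ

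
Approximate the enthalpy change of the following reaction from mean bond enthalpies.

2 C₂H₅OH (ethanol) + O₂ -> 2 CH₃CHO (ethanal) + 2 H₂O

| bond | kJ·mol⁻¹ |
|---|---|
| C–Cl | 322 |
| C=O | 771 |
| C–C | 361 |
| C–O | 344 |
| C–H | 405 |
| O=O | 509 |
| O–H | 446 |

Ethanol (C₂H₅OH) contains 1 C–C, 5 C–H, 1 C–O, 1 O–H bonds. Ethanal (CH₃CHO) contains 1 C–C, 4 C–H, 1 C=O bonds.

Bonds broken (reactants):
  C–C: 2 × 361 = 722
  C–H: 10 × 405 = 4050
  C–O: 2 × 344 = 688
  O–H: 2 × 446 = 892
  O=O: 1 × 509 = 509
  Σ(broken) = 6861 kJ
Bonds formed (products):
  C–C: 2 × 361 = 722
  C–H: 8 × 405 = 3240
  C=O: 2 × 771 = 1542
  O–H: 4 × 446 = 1784
  Σ(formed) = 7288 kJ
ΔH = Σ(broken) − Σ(formed) = 6861 − 7288 = −427 kJ

ΔH ≈ −427 kJ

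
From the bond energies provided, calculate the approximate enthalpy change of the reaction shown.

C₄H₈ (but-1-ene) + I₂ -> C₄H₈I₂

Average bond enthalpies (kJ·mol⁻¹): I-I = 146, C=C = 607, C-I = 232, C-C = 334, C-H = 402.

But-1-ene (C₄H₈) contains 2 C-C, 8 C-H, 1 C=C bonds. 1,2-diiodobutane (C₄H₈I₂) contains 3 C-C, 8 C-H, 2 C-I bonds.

ΔH ≈ −45 kJ

Bonds broken (reactants):
  C-C: 2 × 334 = 668
  C-H: 8 × 402 = 3216
  C=C: 1 × 607 = 607
  I-I: 1 × 146 = 146
  Σ(broken) = 4637 kJ
Bonds formed (products):
  C-C: 3 × 334 = 1002
  C-H: 8 × 402 = 3216
  C-I: 2 × 232 = 464
  Σ(formed) = 4682 kJ
ΔH = Σ(broken) − Σ(formed) = 4637 − 4682 = −45 kJ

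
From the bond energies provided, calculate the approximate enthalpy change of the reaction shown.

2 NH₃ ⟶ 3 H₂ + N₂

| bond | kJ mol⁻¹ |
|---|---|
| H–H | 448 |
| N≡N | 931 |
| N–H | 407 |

ΔH ≈ +167 kJ

Bonds broken (reactants):
  N–H: 6 × 407 = 2442
  Σ(broken) = 2442 kJ
Bonds formed (products):
  H–H: 3 × 448 = 1344
  N≡N: 1 × 931 = 931
  Σ(formed) = 2275 kJ
ΔH = Σ(broken) − Σ(formed) = 2442 − 2275 = +167 kJ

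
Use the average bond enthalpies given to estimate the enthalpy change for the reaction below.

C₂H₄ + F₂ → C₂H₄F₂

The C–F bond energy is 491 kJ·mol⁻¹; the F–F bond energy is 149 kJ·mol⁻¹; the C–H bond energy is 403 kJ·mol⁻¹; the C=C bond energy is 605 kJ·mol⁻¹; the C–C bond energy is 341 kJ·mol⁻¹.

ΔH ≈ −569 kJ

Bonds broken (reactants):
  C–H: 4 × 403 = 1612
  C=C: 1 × 605 = 605
  F–F: 1 × 149 = 149
  Σ(broken) = 2366 kJ
Bonds formed (products):
  C–C: 1 × 341 = 341
  C–F: 2 × 491 = 982
  C–H: 4 × 403 = 1612
  Σ(formed) = 2935 kJ
ΔH = Σ(broken) − Σ(formed) = 2366 − 2935 = −569 kJ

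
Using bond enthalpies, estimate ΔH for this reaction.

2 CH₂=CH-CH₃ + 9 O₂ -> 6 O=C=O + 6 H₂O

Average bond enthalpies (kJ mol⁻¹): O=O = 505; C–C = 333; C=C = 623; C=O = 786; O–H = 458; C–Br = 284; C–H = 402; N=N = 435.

Bonds broken (reactants):
  C–C: 2 × 333 = 666
  C–H: 12 × 402 = 4824
  C=C: 2 × 623 = 1246
  O=O: 9 × 505 = 4545
  Σ(broken) = 11281 kJ
Bonds formed (products):
  C=O: 12 × 786 = 9432
  O–H: 12 × 458 = 5496
  Σ(formed) = 14928 kJ
ΔH = Σ(broken) − Σ(formed) = 11281 − 14928 = −3647 kJ

ΔH ≈ −3647 kJ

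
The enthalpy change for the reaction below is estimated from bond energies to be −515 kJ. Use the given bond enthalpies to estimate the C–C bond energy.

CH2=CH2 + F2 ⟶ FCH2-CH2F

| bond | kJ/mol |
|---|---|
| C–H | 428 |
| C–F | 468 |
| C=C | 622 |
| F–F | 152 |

D(C–C) ≈ 353 kJ/mol

Let D be the C–C bond energy.
Σ(broken) = 4×428 + 1×622 + 1×152 = 2486
Σ(formed) = 1×D + 2×468 + 4×428 = 2648 + D
ΔH = Σ(broken) − Σ(formed) = (2486) − (2648 + D) = −162 − D
Setting this equal to −515 kJ gives D = 353 kJ/mol.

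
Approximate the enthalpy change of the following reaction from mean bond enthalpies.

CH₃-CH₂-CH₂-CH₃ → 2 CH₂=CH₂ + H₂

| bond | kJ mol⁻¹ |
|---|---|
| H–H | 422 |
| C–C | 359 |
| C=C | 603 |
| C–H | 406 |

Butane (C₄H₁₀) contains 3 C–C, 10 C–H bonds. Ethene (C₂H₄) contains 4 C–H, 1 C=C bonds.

Bonds broken (reactants):
  C–C: 3 × 359 = 1077
  C–H: 10 × 406 = 4060
  Σ(broken) = 5137 kJ
Bonds formed (products):
  C–H: 8 × 406 = 3248
  C=C: 2 × 603 = 1206
  H–H: 1 × 422 = 422
  Σ(formed) = 4876 kJ
ΔH = Σ(broken) − Σ(formed) = 5137 − 4876 = +261 kJ

ΔH ≈ +261 kJ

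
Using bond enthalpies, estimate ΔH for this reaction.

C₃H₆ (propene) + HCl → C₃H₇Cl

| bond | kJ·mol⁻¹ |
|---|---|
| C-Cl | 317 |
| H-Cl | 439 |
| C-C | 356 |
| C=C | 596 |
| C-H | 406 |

ΔH ≈ −44 kJ

Bonds broken (reactants):
  C-C: 1 × 356 = 356
  C-H: 6 × 406 = 2436
  C=C: 1 × 596 = 596
  H-Cl: 1 × 439 = 439
  Σ(broken) = 3827 kJ
Bonds formed (products):
  C-C: 2 × 356 = 712
  C-Cl: 1 × 317 = 317
  C-H: 7 × 406 = 2842
  Σ(formed) = 3871 kJ
ΔH = Σ(broken) − Σ(formed) = 3827 − 3871 = −44 kJ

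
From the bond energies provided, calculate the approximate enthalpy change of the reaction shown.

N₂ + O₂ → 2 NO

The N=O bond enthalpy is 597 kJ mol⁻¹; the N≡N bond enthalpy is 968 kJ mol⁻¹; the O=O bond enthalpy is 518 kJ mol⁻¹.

Bonds broken (reactants):
  N≡N: 1 × 968 = 968
  O=O: 1 × 518 = 518
  Σ(broken) = 1486 kJ
Bonds formed (products):
  N=O: 2 × 597 = 1194
  Σ(formed) = 1194 kJ
ΔH = Σ(broken) − Σ(formed) = 1486 − 1194 = +292 kJ

ΔH ≈ +292 kJ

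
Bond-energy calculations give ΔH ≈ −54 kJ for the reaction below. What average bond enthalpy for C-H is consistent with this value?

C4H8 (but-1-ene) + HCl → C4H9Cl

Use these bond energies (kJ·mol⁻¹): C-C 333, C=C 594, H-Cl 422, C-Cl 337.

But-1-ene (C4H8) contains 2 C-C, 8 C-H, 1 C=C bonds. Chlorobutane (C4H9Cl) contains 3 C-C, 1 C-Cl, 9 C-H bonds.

D(C-H) ≈ 400 kJ/mol

Let D be the C-H bond energy.
Σ(broken) = 2×333 + 8×D + 1×594 + 1×422 = 1682 + 8D
Σ(formed) = 3×333 + 1×337 + 9×D = 1336 + 9D
ΔH = Σ(broken) − Σ(formed) = (1682 + 8D) − (1336 + 9D) = +346 − D
Setting this equal to −54 kJ gives D = 400 kJ/mol.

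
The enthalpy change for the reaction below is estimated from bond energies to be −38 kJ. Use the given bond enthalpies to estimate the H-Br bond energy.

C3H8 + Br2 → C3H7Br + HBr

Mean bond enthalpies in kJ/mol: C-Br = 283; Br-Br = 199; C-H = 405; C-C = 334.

D(H-Br) ≈ 359 kJ/mol

Let D be the H-Br bond energy.
Σ(broken) = 1×199 + 2×334 + 8×405 = 4107
Σ(formed) = 1×283 + 2×334 + 7×405 + 1×D = 3786 + D
ΔH = Σ(broken) − Σ(formed) = (4107) − (3786 + D) = +321 − D
Setting this equal to −38 kJ gives D = 359 kJ/mol.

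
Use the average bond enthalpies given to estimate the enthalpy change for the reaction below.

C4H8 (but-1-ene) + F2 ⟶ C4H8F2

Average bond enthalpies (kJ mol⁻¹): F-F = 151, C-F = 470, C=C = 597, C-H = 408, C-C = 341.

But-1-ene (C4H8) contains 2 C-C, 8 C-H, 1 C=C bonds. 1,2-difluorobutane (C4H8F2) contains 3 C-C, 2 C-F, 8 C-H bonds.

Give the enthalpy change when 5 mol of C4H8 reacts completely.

Bonds broken (reactants):
  C-C: 2 × 341 = 682
  C-H: 8 × 408 = 3264
  C=C: 1 × 597 = 597
  F-F: 1 × 151 = 151
  Σ(broken) = 4694 kJ
Bonds formed (products):
  C-C: 3 × 341 = 1023
  C-F: 2 × 470 = 940
  C-H: 8 × 408 = 3264
  Σ(formed) = 5227 kJ
ΔH = Σ(broken) − Σ(formed) = 4694 − 5227 = −533 kJ
For 5× the reaction as written: 5 × (−533) = −2665 kJ

ΔH = −2665 kJ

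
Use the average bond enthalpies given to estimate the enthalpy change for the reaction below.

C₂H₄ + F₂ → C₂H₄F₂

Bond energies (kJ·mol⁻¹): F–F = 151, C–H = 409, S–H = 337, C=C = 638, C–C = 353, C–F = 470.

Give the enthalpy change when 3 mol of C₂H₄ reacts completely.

Bonds broken (reactants):
  C–H: 4 × 409 = 1636
  C=C: 1 × 638 = 638
  F–F: 1 × 151 = 151
  Σ(broken) = 2425 kJ
Bonds formed (products):
  C–C: 1 × 353 = 353
  C–F: 2 × 470 = 940
  C–H: 4 × 409 = 1636
  Σ(formed) = 2929 kJ
ΔH = Σ(broken) − Σ(formed) = 2425 − 2929 = −504 kJ
For 3× the reaction as written: 3 × (−504) = −1512 kJ

ΔH = −1512 kJ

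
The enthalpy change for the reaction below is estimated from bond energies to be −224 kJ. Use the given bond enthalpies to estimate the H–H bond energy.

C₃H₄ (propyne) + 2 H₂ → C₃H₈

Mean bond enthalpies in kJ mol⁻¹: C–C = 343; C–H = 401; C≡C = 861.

D(H–H) ≈ 431 kJ/mol

Let D be the H–H bond energy.
Σ(broken) = 1×861 + 1×343 + 4×401 + 2×D = 2808 + 2D
Σ(formed) = 2×343 + 8×401 = 3894
ΔH = Σ(broken) − Σ(formed) = (2808 + 2D) − (3894) = −1086 + 2D
Setting this equal to −224 kJ gives 2D = 862, so D = 431 kJ/mol.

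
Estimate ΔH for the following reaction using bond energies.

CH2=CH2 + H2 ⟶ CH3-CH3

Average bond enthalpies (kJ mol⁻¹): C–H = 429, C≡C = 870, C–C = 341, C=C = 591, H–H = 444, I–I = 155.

Bonds broken (reactants):
  C–H: 4 × 429 = 1716
  C=C: 1 × 591 = 591
  H–H: 1 × 444 = 444
  Σ(broken) = 2751 kJ
Bonds formed (products):
  C–C: 1 × 341 = 341
  C–H: 6 × 429 = 2574
  Σ(formed) = 2915 kJ
ΔH = Σ(broken) − Σ(formed) = 2751 − 2915 = −164 kJ

ΔH ≈ −164 kJ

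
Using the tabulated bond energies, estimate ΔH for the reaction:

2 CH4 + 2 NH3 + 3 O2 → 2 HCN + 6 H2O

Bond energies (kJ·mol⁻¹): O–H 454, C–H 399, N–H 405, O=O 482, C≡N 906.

Bonds broken (reactants):
  C–H: 8 × 399 = 3192
  N–H: 6 × 405 = 2430
  O=O: 3 × 482 = 1446
  Σ(broken) = 7068 kJ
Bonds formed (products):
  C≡N: 2 × 906 = 1812
  C–H: 2 × 399 = 798
  O–H: 12 × 454 = 5448
  Σ(formed) = 8058 kJ
ΔH = Σ(broken) − Σ(formed) = 7068 − 8058 = −990 kJ

ΔH ≈ −990 kJ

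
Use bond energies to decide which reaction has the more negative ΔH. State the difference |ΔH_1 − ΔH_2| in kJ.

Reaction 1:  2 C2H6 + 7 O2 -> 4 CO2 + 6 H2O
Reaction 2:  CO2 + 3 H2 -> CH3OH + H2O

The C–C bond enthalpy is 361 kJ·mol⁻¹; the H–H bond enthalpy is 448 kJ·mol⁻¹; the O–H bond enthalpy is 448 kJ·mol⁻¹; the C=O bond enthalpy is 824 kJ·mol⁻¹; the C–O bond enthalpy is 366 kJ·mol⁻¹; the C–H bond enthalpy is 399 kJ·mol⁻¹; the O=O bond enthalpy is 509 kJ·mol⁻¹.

Reaction 1, by 2980 kJ

Reaction 1:
  Bonds broken (reactants):
    C–C: 2 × 361 = 722
    C–H: 12 × 399 = 4788
    O=O: 7 × 509 = 3563
    Σ(broken) = 9073 kJ
  Bonds formed (products):
    C=O: 8 × 824 = 6592
    O–H: 12 × 448 = 5376
    Σ(formed) = 11968 kJ
  ΔH_1 = 9073 − 11968 = −2895 kJ
Reaction 2:
  Bonds broken (reactants):
    C=O: 2 × 824 = 1648
    H–H: 3 × 448 = 1344
    Σ(broken) = 2992 kJ
  Bonds formed (products):
    C–H: 3 × 399 = 1197
    C–O: 1 × 366 = 366
    O–H: 3 × 448 = 1344
    Σ(formed) = 2907 kJ
  ΔH_2 = 2992 − 2907 = +85 kJ
ΔH_1 − ΔH_2 = −2980 kJ, so reaction 1 has the more negative ΔH; |ΔH_1 − ΔH_2| = 2980 kJ.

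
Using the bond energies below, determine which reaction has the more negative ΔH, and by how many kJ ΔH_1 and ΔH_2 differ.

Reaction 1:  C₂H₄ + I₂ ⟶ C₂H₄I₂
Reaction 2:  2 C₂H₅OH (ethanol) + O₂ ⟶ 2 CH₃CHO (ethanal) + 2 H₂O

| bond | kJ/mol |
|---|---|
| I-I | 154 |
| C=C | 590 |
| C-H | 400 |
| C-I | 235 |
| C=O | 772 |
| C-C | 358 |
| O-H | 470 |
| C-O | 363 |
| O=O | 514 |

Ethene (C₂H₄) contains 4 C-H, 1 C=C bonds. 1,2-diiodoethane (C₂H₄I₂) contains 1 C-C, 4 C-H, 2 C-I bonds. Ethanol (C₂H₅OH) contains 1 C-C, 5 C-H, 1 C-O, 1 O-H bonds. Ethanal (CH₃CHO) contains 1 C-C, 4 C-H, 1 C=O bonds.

Reaction 1:
  Bonds broken (reactants):
    C-H: 4 × 400 = 1600
    C=C: 1 × 590 = 590
    I-I: 1 × 154 = 154
    Σ(broken) = 2344 kJ
  Bonds formed (products):
    C-C: 1 × 358 = 358
    C-H: 4 × 400 = 1600
    C-I: 2 × 235 = 470
    Σ(formed) = 2428 kJ
  ΔH_1 = 2344 − 2428 = −84 kJ
Reaction 2:
  Bonds broken (reactants):
    C-C: 2 × 358 = 716
    C-H: 10 × 400 = 4000
    C-O: 2 × 363 = 726
    O-H: 2 × 470 = 940
    O=O: 1 × 514 = 514
    Σ(broken) = 6896 kJ
  Bonds formed (products):
    C-C: 2 × 358 = 716
    C-H: 8 × 400 = 3200
    C=O: 2 × 772 = 1544
    O-H: 4 × 470 = 1880
    Σ(formed) = 7340 kJ
  ΔH_2 = 6896 − 7340 = −444 kJ
ΔH_1 − ΔH_2 = +360 kJ, so reaction 2 has the more negative ΔH; |ΔH_1 − ΔH_2| = 360 kJ.

Reaction 2, by 360 kJ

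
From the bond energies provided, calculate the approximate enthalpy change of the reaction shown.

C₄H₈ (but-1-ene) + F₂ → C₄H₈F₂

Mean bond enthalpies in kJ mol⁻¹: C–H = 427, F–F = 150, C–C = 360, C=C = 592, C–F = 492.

Bonds broken (reactants):
  C–C: 2 × 360 = 720
  C–H: 8 × 427 = 3416
  C=C: 1 × 592 = 592
  F–F: 1 × 150 = 150
  Σ(broken) = 4878 kJ
Bonds formed (products):
  C–C: 3 × 360 = 1080
  C–F: 2 × 492 = 984
  C–H: 8 × 427 = 3416
  Σ(formed) = 5480 kJ
ΔH = Σ(broken) − Σ(formed) = 4878 − 5480 = −602 kJ

ΔH ≈ −602 kJ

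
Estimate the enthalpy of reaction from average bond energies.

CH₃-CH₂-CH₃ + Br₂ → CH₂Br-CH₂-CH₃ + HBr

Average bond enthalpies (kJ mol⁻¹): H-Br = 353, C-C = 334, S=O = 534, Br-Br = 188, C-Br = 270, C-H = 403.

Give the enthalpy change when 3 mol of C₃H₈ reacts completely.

Bonds broken (reactants):
  Br-Br: 1 × 188 = 188
  C-C: 2 × 334 = 668
  C-H: 8 × 403 = 3224
  Σ(broken) = 4080 kJ
Bonds formed (products):
  C-Br: 1 × 270 = 270
  C-C: 2 × 334 = 668
  C-H: 7 × 403 = 2821
  H-Br: 1 × 353 = 353
  Σ(formed) = 4112 kJ
ΔH = Σ(broken) − Σ(formed) = 4080 − 4112 = −32 kJ
For 3× the reaction as written: 3 × (−32) = −96 kJ

ΔH = −96 kJ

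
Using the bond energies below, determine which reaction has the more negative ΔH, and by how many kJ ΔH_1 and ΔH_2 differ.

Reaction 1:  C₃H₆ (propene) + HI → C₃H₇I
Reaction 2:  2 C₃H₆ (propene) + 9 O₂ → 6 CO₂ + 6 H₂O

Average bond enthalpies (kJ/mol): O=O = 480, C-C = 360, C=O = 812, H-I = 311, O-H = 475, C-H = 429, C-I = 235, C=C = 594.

Reaction 1:
  Bonds broken (reactants):
    C-C: 1 × 360 = 360
    C-H: 6 × 429 = 2574
    C=C: 1 × 594 = 594
    H-I: 1 × 311 = 311
    Σ(broken) = 3839 kJ
  Bonds formed (products):
    C-C: 2 × 360 = 720
    C-H: 7 × 429 = 3003
    C-I: 1 × 235 = 235
    Σ(formed) = 3958 kJ
  ΔH_1 = 3839 − 3958 = −119 kJ
Reaction 2:
  Bonds broken (reactants):
    C-C: 2 × 360 = 720
    C-H: 12 × 429 = 5148
    C=C: 2 × 594 = 1188
    O=O: 9 × 480 = 4320
    Σ(broken) = 11376 kJ
  Bonds formed (products):
    C=O: 12 × 812 = 9744
    O-H: 12 × 475 = 5700
    Σ(formed) = 15444 kJ
  ΔH_2 = 11376 − 15444 = −4068 kJ
ΔH_1 − ΔH_2 = +3949 kJ, so reaction 2 has the more negative ΔH; |ΔH_1 − ΔH_2| = 3949 kJ.

Reaction 2, by 3949 kJ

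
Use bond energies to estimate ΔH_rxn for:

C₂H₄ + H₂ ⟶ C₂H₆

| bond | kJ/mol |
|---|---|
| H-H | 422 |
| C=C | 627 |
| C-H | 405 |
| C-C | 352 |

Bonds broken (reactants):
  C-H: 4 × 405 = 1620
  C=C: 1 × 627 = 627
  H-H: 1 × 422 = 422
  Σ(broken) = 2669 kJ
Bonds formed (products):
  C-C: 1 × 352 = 352
  C-H: 6 × 405 = 2430
  Σ(formed) = 2782 kJ
ΔH = Σ(broken) − Σ(formed) = 2669 − 2782 = −113 kJ

ΔH ≈ −113 kJ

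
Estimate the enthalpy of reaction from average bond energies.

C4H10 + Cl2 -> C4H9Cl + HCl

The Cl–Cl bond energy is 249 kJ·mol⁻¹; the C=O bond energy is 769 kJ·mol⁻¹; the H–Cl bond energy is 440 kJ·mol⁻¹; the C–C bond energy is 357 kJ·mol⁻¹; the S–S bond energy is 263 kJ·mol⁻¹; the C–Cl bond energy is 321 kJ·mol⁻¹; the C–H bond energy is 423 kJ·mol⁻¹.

Bonds broken (reactants):
  C–C: 3 × 357 = 1071
  C–H: 10 × 423 = 4230
  Cl–Cl: 1 × 249 = 249
  Σ(broken) = 5550 kJ
Bonds formed (products):
  C–C: 3 × 357 = 1071
  C–Cl: 1 × 321 = 321
  C–H: 9 × 423 = 3807
  H–Cl: 1 × 440 = 440
  Σ(formed) = 5639 kJ
ΔH = Σ(broken) − Σ(formed) = 5550 − 5639 = −89 kJ

ΔH ≈ −89 kJ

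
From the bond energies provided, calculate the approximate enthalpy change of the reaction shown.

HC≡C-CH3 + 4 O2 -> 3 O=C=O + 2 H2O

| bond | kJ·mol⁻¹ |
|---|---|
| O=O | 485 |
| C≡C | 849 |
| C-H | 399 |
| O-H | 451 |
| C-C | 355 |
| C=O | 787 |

Bonds broken (reactants):
  C≡C: 1 × 849 = 849
  C-C: 1 × 355 = 355
  C-H: 4 × 399 = 1596
  O=O: 4 × 485 = 1940
  Σ(broken) = 4740 kJ
Bonds formed (products):
  C=O: 6 × 787 = 4722
  O-H: 4 × 451 = 1804
  Σ(formed) = 6526 kJ
ΔH = Σ(broken) − Σ(formed) = 4740 − 6526 = −1786 kJ

ΔH ≈ −1786 kJ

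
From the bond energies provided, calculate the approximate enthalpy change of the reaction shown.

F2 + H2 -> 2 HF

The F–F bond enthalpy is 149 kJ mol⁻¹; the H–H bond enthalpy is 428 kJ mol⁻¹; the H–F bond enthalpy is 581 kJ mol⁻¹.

Bonds broken (reactants):
  F–F: 1 × 149 = 149
  H–H: 1 × 428 = 428
  Σ(broken) = 577 kJ
Bonds formed (products):
  H–F: 2 × 581 = 1162
  Σ(formed) = 1162 kJ
ΔH = Σ(broken) − Σ(formed) = 577 − 1162 = −585 kJ

ΔH ≈ −585 kJ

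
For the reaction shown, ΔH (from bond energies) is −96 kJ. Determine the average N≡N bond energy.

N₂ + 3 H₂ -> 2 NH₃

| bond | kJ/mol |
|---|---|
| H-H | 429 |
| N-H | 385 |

D(N≡N) ≈ 927 kJ/mol

Let D be the N≡N bond energy.
Σ(broken) = 3×429 + 1×D = 1287 + D
Σ(formed) = 6×385 = 2310
ΔH = Σ(broken) − Σ(formed) = (1287 + D) − (2310) = −1023 + D
Setting this equal to −96 kJ gives D = 927 kJ/mol.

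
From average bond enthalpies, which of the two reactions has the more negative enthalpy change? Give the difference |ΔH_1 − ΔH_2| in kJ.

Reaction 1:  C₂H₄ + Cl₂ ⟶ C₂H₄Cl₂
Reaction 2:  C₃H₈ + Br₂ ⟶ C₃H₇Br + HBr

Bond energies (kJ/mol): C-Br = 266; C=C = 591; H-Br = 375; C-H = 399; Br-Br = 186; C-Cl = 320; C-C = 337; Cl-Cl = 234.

Reaction 1:
  Bonds broken (reactants):
    C-H: 4 × 399 = 1596
    C=C: 1 × 591 = 591
    Cl-Cl: 1 × 234 = 234
    Σ(broken) = 2421 kJ
  Bonds formed (products):
    C-C: 1 × 337 = 337
    C-Cl: 2 × 320 = 640
    C-H: 4 × 399 = 1596
    Σ(formed) = 2573 kJ
  ΔH_1 = 2421 − 2573 = −152 kJ
Reaction 2:
  Bonds broken (reactants):
    Br-Br: 1 × 186 = 186
    C-C: 2 × 337 = 674
    C-H: 8 × 399 = 3192
    Σ(broken) = 4052 kJ
  Bonds formed (products):
    C-Br: 1 × 266 = 266
    C-C: 2 × 337 = 674
    C-H: 7 × 399 = 2793
    H-Br: 1 × 375 = 375
    Σ(formed) = 4108 kJ
  ΔH_2 = 4052 − 4108 = −56 kJ
ΔH_1 − ΔH_2 = −96 kJ, so reaction 1 has the more negative ΔH; |ΔH_1 − ΔH_2| = 96 kJ.

Reaction 1, by 96 kJ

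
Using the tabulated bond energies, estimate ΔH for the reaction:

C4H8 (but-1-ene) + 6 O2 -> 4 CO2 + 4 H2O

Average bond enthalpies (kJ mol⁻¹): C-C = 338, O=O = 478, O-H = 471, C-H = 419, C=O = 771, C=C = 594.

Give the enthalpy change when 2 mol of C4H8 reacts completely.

ΔH = −4892 kJ

Bonds broken (reactants):
  C-C: 2 × 338 = 676
  C-H: 8 × 419 = 3352
  C=C: 1 × 594 = 594
  O=O: 6 × 478 = 2868
  Σ(broken) = 7490 kJ
Bonds formed (products):
  C=O: 8 × 771 = 6168
  O-H: 8 × 471 = 3768
  Σ(formed) = 9936 kJ
ΔH = Σ(broken) − Σ(formed) = 7490 − 9936 = −2446 kJ
For 2× the reaction as written: 2 × (−2446) = −4892 kJ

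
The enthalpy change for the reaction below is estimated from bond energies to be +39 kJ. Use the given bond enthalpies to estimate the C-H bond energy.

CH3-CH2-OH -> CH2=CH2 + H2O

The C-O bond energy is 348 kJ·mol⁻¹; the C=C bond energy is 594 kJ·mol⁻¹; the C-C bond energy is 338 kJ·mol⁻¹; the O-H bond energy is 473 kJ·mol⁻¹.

D(C-H) ≈ 420 kJ/mol

Let D be the C-H bond energy.
Σ(broken) = 1×338 + 5×D + 1×348 + 1×473 = 1159 + 5D
Σ(formed) = 4×D + 1×594 + 2×473 = 1540 + 4D
ΔH = Σ(broken) − Σ(formed) = (1159 + 5D) − (1540 + 4D) = −381 + D
Setting this equal to +39 kJ gives D = 420 kJ/mol.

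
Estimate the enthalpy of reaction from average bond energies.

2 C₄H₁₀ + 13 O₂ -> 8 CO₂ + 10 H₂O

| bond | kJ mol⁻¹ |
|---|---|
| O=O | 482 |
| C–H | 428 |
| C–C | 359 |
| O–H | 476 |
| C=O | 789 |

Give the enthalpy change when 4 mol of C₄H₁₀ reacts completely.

Bonds broken (reactants):
  C–C: 6 × 359 = 2154
  C–H: 20 × 428 = 8560
  O=O: 13 × 482 = 6266
  Σ(broken) = 16980 kJ
Bonds formed (products):
  C=O: 16 × 789 = 12624
  O–H: 20 × 476 = 9520
  Σ(formed) = 22144 kJ
ΔH = Σ(broken) − Σ(formed) = 16980 − 22144 = −5164 kJ
For 2× the reaction as written: 2 × (−5164) = −10328 kJ

ΔH = −10328 kJ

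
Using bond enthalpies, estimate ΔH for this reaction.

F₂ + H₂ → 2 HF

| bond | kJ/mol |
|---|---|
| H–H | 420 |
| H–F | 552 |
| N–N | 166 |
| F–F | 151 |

ΔH ≈ −533 kJ

Bonds broken (reactants):
  F–F: 1 × 151 = 151
  H–H: 1 × 420 = 420
  Σ(broken) = 571 kJ
Bonds formed (products):
  H–F: 2 × 552 = 1104
  Σ(formed) = 1104 kJ
ΔH = Σ(broken) − Σ(formed) = 571 − 1104 = −533 kJ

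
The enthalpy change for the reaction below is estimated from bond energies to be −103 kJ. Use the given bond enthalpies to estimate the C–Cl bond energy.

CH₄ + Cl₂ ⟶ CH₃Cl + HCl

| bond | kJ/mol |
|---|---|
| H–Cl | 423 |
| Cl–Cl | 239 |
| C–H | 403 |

Let D be the C–Cl bond energy.
Σ(broken) = 4×403 + 1×239 = 1851
Σ(formed) = 1×D + 3×403 + 1×423 = 1632 + D
ΔH = Σ(broken) − Σ(formed) = (1851) − (1632 + D) = +219 − D
Setting this equal to −103 kJ gives D = 322 kJ/mol.

D(C–Cl) ≈ 322 kJ/mol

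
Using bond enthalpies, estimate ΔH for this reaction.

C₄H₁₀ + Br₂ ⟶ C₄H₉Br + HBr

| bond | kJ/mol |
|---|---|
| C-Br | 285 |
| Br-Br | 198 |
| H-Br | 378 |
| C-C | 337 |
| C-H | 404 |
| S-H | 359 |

Bonds broken (reactants):
  Br-Br: 1 × 198 = 198
  C-C: 3 × 337 = 1011
  C-H: 10 × 404 = 4040
  Σ(broken) = 5249 kJ
Bonds formed (products):
  C-Br: 1 × 285 = 285
  C-C: 3 × 337 = 1011
  C-H: 9 × 404 = 3636
  H-Br: 1 × 378 = 378
  Σ(formed) = 5310 kJ
ΔH = Σ(broken) − Σ(formed) = 5249 − 5310 = −61 kJ

ΔH ≈ −61 kJ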